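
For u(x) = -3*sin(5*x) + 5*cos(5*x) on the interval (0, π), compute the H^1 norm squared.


||u||_{H^1(0,π)}^2 = 442*π

u'(x) = -25*sin(5*x) - 15*cos(5*x).
Expand u² and (u')² and integrate term by term on (0, π), using: for integers n ≥ 1, ∫_0^π sin²(nx) dx = ∫_0^π cos²(nx) dx = π/2; for n ≠ n', ∫_0^π sin(nx)sin(n'x) dx = ∫_0^π cos(nx)cos(n'x) dx = 0; and by product-to-sum, ∫_0^π sin(nx)cos(n'x) dx = ½∫_0^π [sin((n+n')x) + sin((n−n')x)] dx, which is 0 when n+n' is even and 2n/(n²−n'²) when n+n' is odd (it need not vanish on (0, π)).
  u² squared terms: (-3)²·∫sin(5x)² dx = 9·π/2 = 9*π/2;  (5)²·∫cos(5x)² dx = 25·π/2 = 25*π/2.
  u² cross terms: 2·(-3)·(5)·∫sin(5x)·cos(5x) dx = -30·(0) = 0.
  So ∫_0^π u² dx = 9*π/2 + 25*π/2 + 0 = 17*π.
  (u')² squared terms: (-25)²·∫sin(5x)² dx = 625·π/2 = 625*π/2;  (-15)²·∫cos(5x)² dx = 225·π/2 = 225*π/2.
  (u')² cross terms: 2·(-25)·(-15)·∫sin(5x)·cos(5x) dx = 750·(0) = 0.
  So ∫_0^π (u')² dx = 625*π/2 + 225*π/2 + 0 = 425*π.
||u||_{H^1}^2 = (17*π) + (425*π) = 442*π.


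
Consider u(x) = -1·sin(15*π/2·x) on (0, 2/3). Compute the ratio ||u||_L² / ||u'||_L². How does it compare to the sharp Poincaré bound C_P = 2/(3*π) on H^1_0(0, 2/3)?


||u||_L² / ||u'||_L² = 2/(15*π) < C_P = 2/(3*π).

u(x) = -1·sin(15*π/2·x), so u'(x) = -15*π*cos(15*π*x/2)/2.
Writing u(x) = A·sin(kπx/L) with A = -1 and k = 5, use ∫_0^L sin²(kπx/L) dx = L/2 and ∫_0^L cos²(kπx/L) dx = L/2.
u² = 1·sin²(15*π/2·x) and (u')² = 225*π^2/4·cos²(15*π/2·x), and each of sin², cos² integrates to L/2 = 1/3 over (0, 2/3).
∫_0^2/3 u² dx = 1/3, so ||u||_L² = sqrt(3)/3.
∫_0^2/3 (u')² dx = 75*π^2/4, so ||u'||_L² = 5*sqrt(3)*π/2.
Ratio ||u||_L² / ||u'||_L² = 2/(15*π).
Sharp Poincaré constant on H^1_0(0, 2/3) is C_P = L/π = 2/(3*π), achieved by sin(3*π/2·x).
This is the k = 5 harmonic; the ratio L/(kπ) is strictly less than C_P = L/π, consistent with the sharp inequality ||u||_L² ≤ C_P ||u'||_L².


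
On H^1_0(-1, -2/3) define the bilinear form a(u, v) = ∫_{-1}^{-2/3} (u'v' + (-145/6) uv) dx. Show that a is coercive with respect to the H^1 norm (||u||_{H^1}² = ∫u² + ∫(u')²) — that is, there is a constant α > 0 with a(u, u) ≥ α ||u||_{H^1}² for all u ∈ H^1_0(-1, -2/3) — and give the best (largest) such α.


α = (-145 + 54*π^2)/(6*(1 + 9*π^2))

Coercivity of a(·,·) on H^1_0(-1, -2/3) means a(u, u) ≥ α ||u||_{H^1}² for every u ∈ H^1_0.
The interval has length L = 1/3, and Poincaré/coercivity depend only on L. Here a(u, u) = ∫(u')² + (-145/6)·∫u².
Here c = -145/6 < 0 with |c| < (π/L)² = 9*π^2, so coercivity still holds. The condition a(u,u) ≥ α||u||_{H^1}² reads (1−α)∫(u')² ≥ (α−c)∫u². Any admissible α is ≤ 1 (rapidly oscillating u have ∫u²/∫(u')² → 0), and α = 1 would force 0 ≥ (1−c)∫u², impossible since c < 1; so 1−α > 0. By the sharp Poincaré inequality on H^1_0 of an interval of length L, ∫(u')² ≥ (π/L)²∫u² with equality for the first sine mode sin(π(x−x₀)/L) (x₀ the left endpoint), so the inequality holds for all u iff (1−α)(π/L)² ≥ α − c, i.e. α ≤ ((π/L)² + c)/((π/L)² + 1) = (1 + c(L/π)²)/(1 + (L/π)²). (Direct route, valid since c ≤ 0: Poincaré gives c∫u² ≥ c(L/π)²∫(u')², so a(u,u) ≥ (1 + c(L/π)²)∫(u')², while ||u||_{H^1}² ≤ (1 + (L/π)²)∫(u')²; dividing yields the same α.) With (π/L)² = 9*π^2 and c = -145/6, the largest admissible constant is α = ((π/L)² + c)/((π/L)² + 1).
Simplifying, α = (-145 + 54*π^2)/(6*(1 + 9*π^2)).


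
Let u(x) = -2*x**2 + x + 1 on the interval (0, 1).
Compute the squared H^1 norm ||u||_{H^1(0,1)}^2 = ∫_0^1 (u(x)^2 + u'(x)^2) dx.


||u||_{H^1}^2 = 47/15

The H^1 norm (squared) on an interval (0, L) is
  ||u||_{H^1}^2 = ∫_0^L u(x)^2 dx + ∫_0^L u'(x)^2 dx.
Compute u'(x) = 1 - 4*x.
Then u(x)^2 = 4*x**4 - 4*x**3 - 3*x**2 + 2*x + 1 and u'(x)^2 = 16*x**2 - 8*x + 1.
Integrate each monomial from 0 to 1 using ∫_0^1 c·x^n dx = c·1^(n+1)/(n+1):
  ∫_0^1 u(x)^2 dx = ∫_0^1 (4*x^4 - 4*x^3 - 3*x^2 + 2*x + 1) dx. Term by term:
    ∫_0^1 4*x^4 dx = 4/5;  ∫_0^1 -4*x^3 dx = -1;  ∫_0^1 -3*x^2 dx = -1;
    ∫_0^1 2*x dx = 1;  ∫_0^1 1 dx = 1.
  Sum: 4/5 − 1 − 1 + 1 + 1 = 4/5.
  ∫_0^1 u'(x)^2 dx = ∫_0^1 (16*x^2 - 8*x + 1) dx. Term by term:
    ∫_0^1 16*x^2 dx = 16/3;  ∫_0^1 -8*x dx = -4;  ∫_0^1 1 dx = 1.
  Sum: 16/3 − 4 + 1 = 7/3.
Adding: ||u||_{H^1}^2 = 4/5 + 7/3 = 47/15.


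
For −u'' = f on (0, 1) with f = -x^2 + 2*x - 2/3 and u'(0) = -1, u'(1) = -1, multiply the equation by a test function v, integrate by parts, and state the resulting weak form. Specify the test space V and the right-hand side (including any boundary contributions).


V = H^1(0, 1) (v unrestricted at boundary; u is determined up to an additive constant); weak form: ∫_0^1 u'v' dx = ∫_0^1 (-x^2 + 2*x - 2/3) v dx − v(1) + v(0) for all v ∈ V.

Multiply both sides by a test function v and integrate from 0 to 1:
  ∫_0^1 −u''(x) v(x) dx = ∫_0^1 f(x) v(x) dx.
Integrate the LHS by parts once:
  ∫_0^1 −u'' v dx = −[u'(x) v(x)]_0^1 + ∫_0^1 u'(x) v'(x) dx.
Thus ∫_0^1 u'(x) v'(x) dx = ∫_0^1 f(x) v(x) dx + [u'(x) v(x)]_0^1.
Choose V so that boundary terms are either known or forced to vanish.
u has inhomogeneous Neumann u'(0) = -1, u'(1) = -1. [u' v]_0^1 = (-1)·v(1) − (-1)·v(0) = − v(1) + v(0). Take V = H^1(0, 1); boundary term becomes part of RHS.
Weak formulation: find u (satisfying any essential BC) such that ∫_0^1 u'(x) v'(x) dx = ∫_0^1 f v dx − v(1) + v(0) for all v ∈ V (Neumann data are natural BCs: they enter the RHS as boundary terms).
Substituting f(x) = -x^2 + 2*x - 2/3, the right-hand side is ∫_0^1 (-x^2 + 2*x - 2/3) v dx − v(1) + v(0).
Compatibility check (pure Neumann): taking v ≡ 1 ∈ V gives 0 = ∫_0^1 f dx + (-1) − (-1), i.e. ∫_0^1 f dx must equal u'(0) − u'(1) = 0. Indeed ∫_0^1 (-x^2 + 2*x - 2/3) dx = 0, so the data are compatible. The solution is then unique only up to an additive constant (fix it e.g. by requiring ∫_0^1 u dx = 0).


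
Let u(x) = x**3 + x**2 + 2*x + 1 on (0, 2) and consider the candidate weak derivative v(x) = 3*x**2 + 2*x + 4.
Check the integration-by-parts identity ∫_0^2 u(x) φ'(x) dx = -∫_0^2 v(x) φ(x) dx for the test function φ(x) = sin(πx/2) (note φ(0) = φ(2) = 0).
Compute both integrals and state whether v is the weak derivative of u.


LHS = -40/π + 96/π^3, RHS = -48/π + 96/π^3. No, v is not the weak derivative of u.

u(x) = x**3 + x**2 + 2*x + 1, classical derivative u'(x) = 3*x**2 + 2*x + 2.
φ(x) = sin(πx/2), so φ'(x) = π*cos(π*x/2)/2.
Note φ(0) = φ(2) = 0, so the boundary term u·φ vanishes.
LHS = ∫_0^2 u(x) φ'(x) dx = ∫_0^2 (π*x^3*cos(π*x/2)/2 + π*x^2*cos(π*x/2)/2 + π*x*cos(π*x/2) + π*cos(π*x/2)/2) dx. Term by term:
  ∫_0^2 π*cos(π*x/2)/2 dx = 0;  ∫_0^2 π*x*cos(π*x/2) dx = -8/π;  ∫_0^2 π*x^2*cos(π*x/2)/2 dx = -8/π;
  ∫_0^2 π*x^3*cos(π*x/2)/2 dx = -24/π + 96/π^3.
Sum: 0 − 8/π − 8/π + -24/π + 96/π^3 = -40/π + 96/π^3.
So LHS = -40/π + 96/π^3.
∫_0^2 v(x) φ(x) dx = ∫_0^2 (3*x^2*sin(π*x/2) + 2*x*sin(π*x/2) + 4*sin(π*x/2)) dx. Term by term:
  ∫_0^2 4*sin(π*x/2) dx = 16/π;  ∫_0^2 2*x*sin(π*x/2) dx = 8/π;  ∫_0^2 3*x^2*sin(π*x/2) dx = -96/π^3 + 24/π.
Sum: 16/π + 8/π + -96/π^3 + 24/π = -96/π^3 + 48/π.
So RHS = -∫_0^2 v(x) φ(x) dx = -48/π + 96/π^3.
LHS − RHS = 8/π ≠ 0, so the identity fails.
(For a valid weak derivative the identity must hold for EVERY test function, in particular this one. The failure shows v is NOT the weak derivative of u.)
Correct weak derivative would be u'(x) = 3*x**2 + 2*x + 2.


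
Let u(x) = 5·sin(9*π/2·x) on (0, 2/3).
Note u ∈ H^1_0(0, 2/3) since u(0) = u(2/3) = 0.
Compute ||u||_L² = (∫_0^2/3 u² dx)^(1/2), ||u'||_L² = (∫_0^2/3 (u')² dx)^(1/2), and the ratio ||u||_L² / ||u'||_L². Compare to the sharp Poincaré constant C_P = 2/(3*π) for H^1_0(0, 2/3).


||u||_L² / ||u'||_L² = 2/(9*π) < C_P = 2/(3*π).

u(x) = 5·sin(9*π/2·x), so u'(x) = 45*π*cos(9*π*x/2)/2.
Writing u(x) = A·sin(kπx/L) with A = 5 and k = 3, use ∫_0^L sin²(kπx/L) dx = L/2 and ∫_0^L cos²(kπx/L) dx = L/2.
u² = 25·sin²(9*π/2·x) and (u')² = 2025*π^2/4·cos²(9*π/2·x), and each of sin², cos² integrates to L/2 = 1/3 over (0, 2/3).
∫_0^2/3 u² dx = 25/3, so ||u||_L² = 5*sqrt(3)/3.
∫_0^2/3 (u')² dx = 675*π^2/4, so ||u'||_L² = 15*sqrt(3)*π/2.
Ratio ||u||_L² / ||u'||_L² = 2/(9*π).
Sharp Poincaré constant on H^1_0(0, 2/3) is C_P = L/π = 2/(3*π), achieved by sin(3*π/2·x).
This is the k = 3 harmonic; the ratio L/(kπ) is strictly less than C_P = L/π, consistent with the sharp inequality ||u||_L² ≤ C_P ||u'||_L².


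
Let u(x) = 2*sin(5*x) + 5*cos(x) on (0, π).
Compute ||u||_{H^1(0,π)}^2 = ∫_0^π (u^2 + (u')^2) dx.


||u||_{H^1(0,π)}^2 = 77*π

u'(x) = -5*sin(x) + 10*cos(5*x).
Expand u² and (u')² and integrate term by term on (0, π), using: for integers n ≥ 1, ∫_0^π sin²(nx) dx = ∫_0^π cos²(nx) dx = π/2; for n ≠ n', ∫_0^π sin(nx)sin(n'x) dx = ∫_0^π cos(nx)cos(n'x) dx = 0; and by product-to-sum, ∫_0^π sin(nx)cos(n'x) dx = ½∫_0^π [sin((n+n')x) + sin((n−n')x)] dx, which is 0 when n+n' is even and 2n/(n²−n'²) when n+n' is odd (it need not vanish on (0, π)).
  u² squared terms: (2)²·∫sin(5x)² dx = 4·π/2 = 2*π;  (5)²·∫cos(x)² dx = 25·π/2 = 25*π/2.
  u² cross terms: 2·(2)·(5)·∫sin(5x)·cos(x) dx = 20·(0) = 0.
  So ∫_0^π u² dx = 2*π + 25*π/2 + 0 = 29*π/2.
  (u')² squared terms: (-5)²·∫sin(x)² dx = 25·π/2 = 25*π/2;  (10)²·∫cos(5x)² dx = 100·π/2 = 50*π.
  (u')² cross terms: 2·(-5)·(10)·∫sin(x)·cos(5x) dx = -100·(0) = 0.
  So ∫_0^π (u')² dx = 25*π/2 + 50*π + 0 = 125*π/2.
||u||_{H^1}^2 = (29*π/2) + (125*π/2) = 77*π.


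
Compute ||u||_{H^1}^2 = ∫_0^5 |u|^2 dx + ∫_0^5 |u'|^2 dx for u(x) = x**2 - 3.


||u||_{H^1}^2 = 1760/3

The H^1 norm (squared) on an interval (0, L) is
  ||u||_{H^1}^2 = ∫_0^L u(x)^2 dx + ∫_0^L u'(x)^2 dx.
Compute u'(x) = 2*x.
Then u(x)^2 = x**4 - 6*x**2 + 9 and u'(x)^2 = 4*x**2.
Integrate each monomial from 0 to 5 using ∫_0^5 c·x^n dx = c·5^(n+1)/(n+1):
  ∫_0^5 u(x)^2 dx = ∫_0^5 (x^4 - 6*x^2 + 9) dx. Term by term:
    ∫_0^5 x^4 dx = 625;  ∫_0^5 -6*x^2 dx = -250;  ∫_0^5 9 dx = 45.
  Sum: 625 − 250 + 45 = 420.
  ∫_0^5 u'(x)^2 dx = ∫_0^5 (4*x^2) dx. Term by term:
    ∫_0^5 4*x^2 dx = 500/3.
Adding: ||u||_{H^1}^2 = 420 + 500/3 = 1760/3.


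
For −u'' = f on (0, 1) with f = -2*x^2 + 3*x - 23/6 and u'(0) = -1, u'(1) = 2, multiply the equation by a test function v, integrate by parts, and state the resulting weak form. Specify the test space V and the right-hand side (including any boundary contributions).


V = H^1(0, 1) (v unrestricted at boundary; u is determined up to an additive constant); weak form: ∫_0^1 u'v' dx = ∫_0^1 (-2*x^2 + 3*x - 23/6) v dx + 2·v(1) + v(0) for all v ∈ V.

Multiply both sides by a test function v and integrate from 0 to 1:
  ∫_0^1 −u''(x) v(x) dx = ∫_0^1 f(x) v(x) dx.
Integrate the LHS by parts once:
  ∫_0^1 −u'' v dx = −[u'(x) v(x)]_0^1 + ∫_0^1 u'(x) v'(x) dx.
Thus ∫_0^1 u'(x) v'(x) dx = ∫_0^1 f(x) v(x) dx + [u'(x) v(x)]_0^1.
Choose V so that boundary terms are either known or forced to vanish.
u has inhomogeneous Neumann u'(0) = -1, u'(1) = 2. [u' v]_0^1 = (2)·v(1) − (-1)·v(0) = 2·v(1) + v(0). Take V = H^1(0, 1); boundary term becomes part of RHS.
Weak formulation: find u (satisfying any essential BC) such that ∫_0^1 u'(x) v'(x) dx = ∫_0^1 f v dx + 2·v(1) + v(0) for all v ∈ V (Neumann data are natural BCs: they enter the RHS as boundary terms).
Substituting f(x) = -2*x^2 + 3*x - 23/6, the right-hand side is ∫_0^1 (-2*x^2 + 3*x - 23/6) v dx + 2·v(1) + v(0).
Compatibility check (pure Neumann): taking v ≡ 1 ∈ V gives 0 = ∫_0^1 f dx + (2) − (-1), i.e. ∫_0^1 f dx must equal u'(0) − u'(1) = -3. Indeed ∫_0^1 (-2*x^2 + 3*x - 23/6) dx = -3, so the data are compatible. The solution is then unique only up to an additive constant (fix it e.g. by requiring ∫_0^1 u dx = 0).


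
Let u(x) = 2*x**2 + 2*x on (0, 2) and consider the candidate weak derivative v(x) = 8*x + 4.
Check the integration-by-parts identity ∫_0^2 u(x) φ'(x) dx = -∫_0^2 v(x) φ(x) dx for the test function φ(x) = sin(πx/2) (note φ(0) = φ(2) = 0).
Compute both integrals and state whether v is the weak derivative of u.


LHS = -24/π, RHS = -48/π. No, v is not the weak derivative of u.

u(x) = 2*x**2 + 2*x, classical derivative u'(x) = 4*x + 2.
φ(x) = sin(πx/2), so φ'(x) = π*cos(π*x/2)/2.
Note φ(0) = φ(2) = 0, so the boundary term u·φ vanishes.
LHS = ∫_0^2 u(x) φ'(x) dx = ∫_0^2 (π*x^2*cos(π*x/2) + π*x*cos(π*x/2)) dx. Term by term:
  ∫_0^2 π*x*cos(π*x/2) dx = -8/π;  ∫_0^2 π*x^2*cos(π*x/2) dx = -16/π.
Sum: -8/π − 16/π = -24/π.
So LHS = -24/π.
∫_0^2 v(x) φ(x) dx = ∫_0^2 (8*x*sin(π*x/2) + 4*sin(π*x/2)) dx. Term by term:
  ∫_0^2 4*sin(π*x/2) dx = 16/π;  ∫_0^2 8*x*sin(π*x/2) dx = 32/π.
Sum: 16/π + 32/π = 48/π.
So RHS = -∫_0^2 v(x) φ(x) dx = -48/π.
LHS − RHS = 24/π ≠ 0, so the identity fails.
(For a valid weak derivative the identity must hold for EVERY test function, in particular this one. The failure shows v is NOT the weak derivative of u.)
Correct weak derivative would be u'(x) = 4*x + 2.


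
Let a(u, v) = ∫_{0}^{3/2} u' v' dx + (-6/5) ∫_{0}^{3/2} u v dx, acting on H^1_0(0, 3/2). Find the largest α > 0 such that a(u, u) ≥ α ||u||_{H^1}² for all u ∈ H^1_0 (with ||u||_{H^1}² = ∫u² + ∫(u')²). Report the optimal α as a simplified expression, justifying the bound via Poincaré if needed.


α = 2*(-27 + 10*π^2)/(5*(9 + 4*π^2))

Coercivity of a(·,·) on H^1_0(0, 3/2) means a(u, u) ≥ α ||u||_{H^1}² for every u ∈ H^1_0.
The interval has length L = 3/2, and Poincaré/coercivity depend only on L. Here a(u, u) = ∫(u')² + (-6/5)·∫u².
Here c = -6/5 < 0 with |c| < (π/L)² = 4*π^2/9, so coercivity still holds. The condition a(u,u) ≥ α||u||_{H^1}² reads (1−α)∫(u')² ≥ (α−c)∫u². Any admissible α is ≤ 1 (rapidly oscillating u have ∫u²/∫(u')² → 0), and α = 1 would force 0 ≥ (1−c)∫u², impossible since c < 1; so 1−α > 0. By the sharp Poincaré inequality on H^1_0 of an interval of length L, ∫(u')² ≥ (π/L)²∫u² with equality for the first sine mode sin(π(x−x₀)/L) (x₀ the left endpoint), so the inequality holds for all u iff (1−α)(π/L)² ≥ α − c, i.e. α ≤ ((π/L)² + c)/((π/L)² + 1) = (1 + c(L/π)²)/(1 + (L/π)²). (Direct route, valid since c ≤ 0: Poincaré gives c∫u² ≥ c(L/π)²∫(u')², so a(u,u) ≥ (1 + c(L/π)²)∫(u')², while ||u||_{H^1}² ≤ (1 + (L/π)²)∫(u')²; dividing yields the same α.) With (π/L)² = 4*π^2/9 and c = -6/5, the largest admissible constant is α = ((π/L)² + c)/((π/L)² + 1).
Simplifying, α = 2*(-27 + 10*π^2)/(5*(9 + 4*π^2)).


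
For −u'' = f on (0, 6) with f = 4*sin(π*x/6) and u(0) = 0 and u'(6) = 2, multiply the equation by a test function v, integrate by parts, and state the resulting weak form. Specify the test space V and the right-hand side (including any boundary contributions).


V = {v ∈ H^1(0, 6) : v(0) = 0} (test functions vanish at x = 0 where u is specified); weak form: ∫_0^6 u'v' dx = ∫_0^6 (4*sin(π*x/6)) v dx + 2·v(6) for all v ∈ V.

Multiply both sides by a test function v and integrate from 0 to 6:
  ∫_0^6 −u''(x) v(x) dx = ∫_0^6 f(x) v(x) dx.
Integrate the LHS by parts once:
  ∫_0^6 −u'' v dx = −[u'(x) v(x)]_0^6 + ∫_0^6 u'(x) v'(x) dx.
Thus ∫_0^6 u'(x) v'(x) dx = ∫_0^6 f(x) v(x) dx + [u'(x) v(x)]_0^6.
Choose V so that boundary terms are either known or forced to vanish.
Mixed BC: u(0) = 0 (Dirichlet) and u'(6) = 2 (Neumann). Define V = {v ∈ H^1(0, 6) : v(0) = 0}. Then [u' v]_0^6 = u'(6)·v(6) − u'(0)·0 = 2·v(6).
Weak formulation: find u (satisfying any essential BC) such that ∫_0^6 u'(x) v'(x) dx = ∫_0^6 f v dx + 2·v(6) for all v ∈ V (Dirichlet at 0 absorbed into V; Neumann datum at x = 6 contributes the boundary term).
Substituting f(x) = 4*sin(π*x/6), the right-hand side is ∫_0^6 (4*sin(π*x/6)) v dx + 2·v(6).


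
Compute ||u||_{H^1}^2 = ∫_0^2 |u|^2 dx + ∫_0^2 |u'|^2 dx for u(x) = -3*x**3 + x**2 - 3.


||u||_{H^1}^2 = 59434/105

The H^1 norm (squared) on an interval (0, L) is
  ||u||_{H^1}^2 = ∫_0^L u(x)^2 dx + ∫_0^L u'(x)^2 dx.
Compute u'(x) = -9*x**2 + 2*x.
Then u(x)^2 = 9*x**6 - 6*x**5 + x**4 + 18*x**3 - 6*x**2 + 9 and u'(x)^2 = 81*x**4 - 36*x**3 + 4*x**2.
Integrate each monomial from 0 to 2 using ∫_0^2 c·x^n dx = c·2^(n+1)/(n+1):
  ∫_0^2 u(x)^2 dx = ∫_0^2 (9*x^6 - 6*x^5 + x^4 + 18*x^3 - 6*x^2 + 9) dx. Term by term:
    ∫_0^2 9*x^6 dx = 1152/7;  ∫_0^2 -6*x^5 dx = -64;  ∫_0^2 x^4 dx = 32/5;
    ∫_0^2 18*x^3 dx = 72;  ∫_0^2 -6*x^2 dx = -16;  ∫_0^2 9 dx = 18.
  Sum: 1152/7 − 64 + 32/5 + 72 − 16 + 18 = 6334/35.
  ∫_0^2 u'(x)^2 dx = ∫_0^2 (81*x^4 - 36*x^3 + 4*x^2) dx. Term by term:
    ∫_0^2 81*x^4 dx = 2592/5;  ∫_0^2 -36*x^3 dx = -144;  ∫_0^2 4*x^2 dx = 32/3.
  Sum: 2592/5 − 144 + 32/3 = 5776/15.
Adding: ||u||_{H^1}^2 = 6334/35 + 5776/15 = 59434/105.


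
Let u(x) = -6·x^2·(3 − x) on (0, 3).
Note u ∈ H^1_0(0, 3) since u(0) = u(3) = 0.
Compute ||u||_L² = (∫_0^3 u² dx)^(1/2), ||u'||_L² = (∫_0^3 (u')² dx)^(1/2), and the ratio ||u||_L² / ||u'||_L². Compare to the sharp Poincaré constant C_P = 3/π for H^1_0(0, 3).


||u||_L² / ||u'||_L² = 3*sqrt(14)/14 < C_P = 3/π.

u(x) = -6·x^2·(3 − x), so u'(x) = 18*x*(x - 2).
u(x) = -6·x^2·(3 − x) vanishes at x = 0 and x = 3, so u ∈ H^1_0(0, 3). Differentiate via the product rule and integrate the resulting polynomials term by term.
  ∫_0^3 u² dx = ∫_0^3 (36*x^6 - 216*x^5 + 324*x^4) dx. Term by term:
    ∫_0^3 36*x^6 dx = 78732/7;  ∫_0^3 -216*x^5 dx = -26244;  ∫_0^3 324*x^4 dx = 78732/5.
  Sum: 78732/7 − 26244 + 78732/5 = 26244/35.
  ∫_0^3 (u')² dx = ∫_0^3 (324*x^4 - 1296*x^3 + 1296*x^2) dx. Term by term:
    ∫_0^3 324*x^4 dx = 78732/5;  ∫_0^3 -1296*x^3 dx = -26244;  ∫_0^3 1296*x^2 dx = 11664.
  Sum: 78732/5 − 26244 + 11664 = 5832/5.
∫_0^3 u² dx = 26244/35, so ||u||_L² = 162*sqrt(35)/35.
∫_0^3 (u')² dx = 5832/5, so ||u'||_L² = 54*sqrt(10)/5.
Ratio ||u||_L² / ||u'||_L² = 3*sqrt(14)/14.
Sharp Poincaré constant on H^1_0(0, 3) is C_P = L/π = 3/π, achieved by sin(π/3·x).
A polynomial bump cannot attain the sharp Poincaré constant (only the first sine eigenfunction does), so the ratio is strictly less than C_P, consistent with ||u||_L² ≤ C_P ||u'||_L².


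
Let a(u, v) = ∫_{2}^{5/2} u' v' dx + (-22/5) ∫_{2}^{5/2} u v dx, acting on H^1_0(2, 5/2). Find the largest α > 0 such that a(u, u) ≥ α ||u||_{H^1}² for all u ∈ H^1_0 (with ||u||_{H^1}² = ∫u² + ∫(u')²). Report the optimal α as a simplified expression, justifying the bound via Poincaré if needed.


α = 2*(-11 + 10*π^2)/(5*(1 + 4*π^2))

Coercivity of a(·,·) on H^1_0(2, 5/2) means a(u, u) ≥ α ||u||_{H^1}² for every u ∈ H^1_0.
The interval has length L = 1/2, and Poincaré/coercivity depend only on L. Here a(u, u) = ∫(u')² + (-22/5)·∫u².
Here c = -22/5 < 0 with |c| < (π/L)² = 4*π^2, so coercivity still holds. The condition a(u,u) ≥ α||u||_{H^1}² reads (1−α)∫(u')² ≥ (α−c)∫u². Any admissible α is ≤ 1 (rapidly oscillating u have ∫u²/∫(u')² → 0), and α = 1 would force 0 ≥ (1−c)∫u², impossible since c < 1; so 1−α > 0. By the sharp Poincaré inequality on H^1_0 of an interval of length L, ∫(u')² ≥ (π/L)²∫u² with equality for the first sine mode sin(π(x−x₀)/L) (x₀ the left endpoint), so the inequality holds for all u iff (1−α)(π/L)² ≥ α − c, i.e. α ≤ ((π/L)² + c)/((π/L)² + 1) = (1 + c(L/π)²)/(1 + (L/π)²). (Direct route, valid since c ≤ 0: Poincaré gives c∫u² ≥ c(L/π)²∫(u')², so a(u,u) ≥ (1 + c(L/π)²)∫(u')², while ||u||_{H^1}² ≤ (1 + (L/π)²)∫(u')²; dividing yields the same α.) With (π/L)² = 4*π^2 and c = -22/5, the largest admissible constant is α = ((π/L)² + c)/((π/L)² + 1).
Simplifying, α = 2*(-11 + 10*π^2)/(5*(1 + 4*π^2)).


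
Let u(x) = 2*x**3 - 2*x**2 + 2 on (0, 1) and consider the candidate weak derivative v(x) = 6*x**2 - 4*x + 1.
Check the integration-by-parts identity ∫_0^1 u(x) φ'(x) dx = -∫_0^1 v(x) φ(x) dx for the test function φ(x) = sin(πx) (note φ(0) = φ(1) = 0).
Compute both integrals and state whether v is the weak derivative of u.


LHS = -2/π + 24/π^3, RHS = -4/π + 24/π^3. No, v is not the weak derivative of u.

u(x) = 2*x**3 - 2*x**2 + 2, classical derivative u'(x) = 6*x**2 - 4*x.
φ(x) = sin(πx), so φ'(x) = π*cos(π*x).
Note φ(0) = φ(1) = 0, so the boundary term u·φ vanishes.
LHS = ∫_0^1 u(x) φ'(x) dx = ∫_0^1 (2*π*x^3*cos(π*x) - 2*π*x^2*cos(π*x) + 2*π*cos(π*x)) dx. Term by term:
  ∫_0^1 2*π*cos(π*x) dx = 0;  ∫_0^1 -2*π*x^2*cos(π*x) dx = 4/π;  ∫_0^1 2*π*x^3*cos(π*x) dx = -6/π + 24/π^3.
Sum: 0 + 4/π + -6/π + 24/π^3 = -2/π + 24/π^3.
So LHS = -2/π + 24/π^3.
∫_0^1 v(x) φ(x) dx = ∫_0^1 (6*x^2*sin(π*x) - 4*x*sin(π*x) + sin(π*x)) dx. Term by term:
  ∫_0^1 -4*x*sin(π*x) dx = -4/π;  ∫_0^1 6*x^2*sin(π*x) dx = -24/π^3 + 6/π;  ∫_0^1 sin(π*x) dx = 2/π.
Sum: -4/π + -24/π^3 + 6/π + 2/π = -24/π^3 + 4/π.
So RHS = -∫_0^1 v(x) φ(x) dx = -4/π + 24/π^3.
LHS − RHS = 2/π ≠ 0, so the identity fails.
(For a valid weak derivative the identity must hold for EVERY test function, in particular this one. The failure shows v is NOT the weak derivative of u.)
Correct weak derivative would be u'(x) = 6*x**2 - 4*x.


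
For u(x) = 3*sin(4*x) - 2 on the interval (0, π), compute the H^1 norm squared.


||u||_{H^1(0,π)}^2 = 161*π/2

u'(x) = 12*cos(4*x).
Expand u² and (u')² and integrate term by term on (0, π), using: for integers n ≥ 1, ∫_0^π sin²(nx) dx = ∫_0^π cos²(nx) dx = π/2; for n ≠ n', ∫_0^π sin(nx)sin(n'x) dx = ∫_0^π cos(nx)cos(n'x) dx = 0; and by product-to-sum, ∫_0^π sin(nx)cos(n'x) dx = ½∫_0^π [sin((n+n')x) + sin((n−n')x)] dx, which is 0 when n+n' is even and 2n/(n²−n'²) when n+n' is odd (it need not vanish on (0, π)). For the constant mode: ∫_0^π 1 dx = π, ∫_0^π cos(nx) dx = 0, ∫_0^π sin(nx) dx = (1−(−1)^n)/n.
  u² squared terms: (-2)²·∫1 dx = 4·π = 4*π;  (3)²·∫sin(4x)² dx = 9·π/2 = 9*π/2.
  u² cross terms: 2·(-2)·(3)·∫1·sin(4x) dx = -12·(0) = 0.
  So ∫_0^π u² dx = 4*π + 9*π/2 + 0 = 17*π/2.
  (u')² squared terms: (12)²·∫cos(4x)² dx = 144·π/2 = 72*π.
  So ∫_0^π (u')² dx = 72*π.
||u||_{H^1}^2 = (17*π/2) + (72*π) = 161*π/2.


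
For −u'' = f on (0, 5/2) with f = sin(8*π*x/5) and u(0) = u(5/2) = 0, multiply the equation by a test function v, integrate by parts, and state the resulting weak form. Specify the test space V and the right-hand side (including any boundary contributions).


V = H^1_0(0, 5/2) (so v(0) = v(5/2) = 0); weak form: ∫_0^5/2 u'v' dx = ∫_0^5/2 (sin(8*π*x/5)) v dx for all v ∈ V.

Multiply both sides by a test function v and integrate from 0 to 5/2:
  ∫_0^5/2 −u''(x) v(x) dx = ∫_0^5/2 f(x) v(x) dx.
Integrate the LHS by parts once:
  ∫_0^5/2 −u'' v dx = −[u'(x) v(x)]_0^5/2 + ∫_0^5/2 u'(x) v'(x) dx.
Thus ∫_0^5/2 u'(x) v'(x) dx = ∫_0^5/2 f(x) v(x) dx + [u'(x) v(x)]_0^5/2.
Choose V so that boundary terms are either known or forced to vanish.
u is Dirichlet: u(0) = u(5/2) = 0. Let V = H^1_0(0, 5/2); then v(0) = v(5/2) = 0, and [u' v]_0^5/2 = 0.
Weak formulation: find u (satisfying any essential BC) such that ∫_0^5/2 u'(x) v'(x) dx = ∫_0^5/2 f v dx for all v ∈ V.
Substituting f(x) = sin(8*π*x/5), the right-hand side is ∫_0^5/2 (sin(8*π*x/5)) v dx.


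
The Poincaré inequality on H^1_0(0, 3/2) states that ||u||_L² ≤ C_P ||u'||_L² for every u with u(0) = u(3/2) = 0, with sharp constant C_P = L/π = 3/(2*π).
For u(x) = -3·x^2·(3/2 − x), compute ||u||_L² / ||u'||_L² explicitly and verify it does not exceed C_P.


||u||_L² / ||u'||_L² = 3*sqrt(14)/28 < C_P = 3/(2*π).

u(x) = -3·x^2·(3/2 − x), so u'(x) = 9*x*(x - 1).
u(x) = -3·x^2·(3/2 − x) vanishes at x = 0 and x = 3/2, so u ∈ H^1_0(0, 3/2). Differentiate via the product rule and integrate the resulting polynomials term by term.
  ∫_0^3/2 u² dx = ∫_0^3/2 (9*x^6 - 27*x^5 + 81*x^4/4) dx. Term by term:
    ∫_0^3/2 9*x^6 dx = 19683/896;  ∫_0^3/2 -27*x^5 dx = -6561/128;  ∫_0^3/2 81*x^4/4 dx = 19683/640.
  Sum: 19683/896 − 6561/128 + 19683/640 = 6561/4480.
  ∫_0^3/2 (u')² dx = ∫_0^3/2 (81*x^4 - 162*x^3 + 81*x^2) dx. Term by term:
    ∫_0^3/2 81*x^4 dx = 19683/160;  ∫_0^3/2 -162*x^3 dx = -6561/32;  ∫_0^3/2 81*x^2 dx = 729/8.
  Sum: 19683/160 − 6561/32 + 729/8 = 729/80.
∫_0^3/2 u² dx = 6561/4480, so ||u||_L² = 81*sqrt(70)/560.
∫_0^3/2 (u')² dx = 729/80, so ||u'||_L² = 27*sqrt(5)/20.
Ratio ||u||_L² / ||u'||_L² = 3*sqrt(14)/28.
Sharp Poincaré constant on H^1_0(0, 3/2) is C_P = L/π = 3/(2*π), achieved by sin(2*π/3·x).
A polynomial bump cannot attain the sharp Poincaré constant (only the first sine eigenfunction does), so the ratio is strictly less than C_P, consistent with ||u||_L² ≤ C_P ||u'||_L².


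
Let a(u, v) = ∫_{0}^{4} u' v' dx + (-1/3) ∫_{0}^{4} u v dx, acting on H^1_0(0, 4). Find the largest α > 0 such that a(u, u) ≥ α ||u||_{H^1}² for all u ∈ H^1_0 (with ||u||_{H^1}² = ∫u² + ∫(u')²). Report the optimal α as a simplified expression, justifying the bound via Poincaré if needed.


α = (-16/3 + π^2)/(π^2 + 16)

Coercivity of a(·,·) on H^1_0(0, 4) means a(u, u) ≥ α ||u||_{H^1}² for every u ∈ H^1_0.
The interval has length L = 4, and Poincaré/coercivity depend only on L. Here a(u, u) = ∫(u')² + (-1/3)·∫u².
Here c = -1/3 < 0 with |c| < (π/L)² = π^2/16, so coercivity still holds. The condition a(u,u) ≥ α||u||_{H^1}² reads (1−α)∫(u')² ≥ (α−c)∫u². Any admissible α is ≤ 1 (rapidly oscillating u have ∫u²/∫(u')² → 0), and α = 1 would force 0 ≥ (1−c)∫u², impossible since c < 1; so 1−α > 0. By the sharp Poincaré inequality on H^1_0 of an interval of length L, ∫(u')² ≥ (π/L)²∫u² with equality for the first sine mode sin(π(x−x₀)/L) (x₀ the left endpoint), so the inequality holds for all u iff (1−α)(π/L)² ≥ α − c, i.e. α ≤ ((π/L)² + c)/((π/L)² + 1) = (1 + c(L/π)²)/(1 + (L/π)²). (Direct route, valid since c ≤ 0: Poincaré gives c∫u² ≥ c(L/π)²∫(u')², so a(u,u) ≥ (1 + c(L/π)²)∫(u')², while ||u||_{H^1}² ≤ (1 + (L/π)²)∫(u')²; dividing yields the same α.) With (π/L)² = π^2/16 and c = -1/3, the largest admissible constant is α = ((π/L)² + c)/((π/L)² + 1).
Simplifying, α = (-16/3 + π^2)/(π^2 + 16).


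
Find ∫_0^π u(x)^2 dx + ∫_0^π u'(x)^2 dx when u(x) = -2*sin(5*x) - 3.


||u||_{H^1(0,π)}^2 = 24/5 + 61*π

u'(x) = -10*cos(5*x).
Expand u² and (u')² and integrate term by term on (0, π), using: for integers n ≥ 1, ∫_0^π sin²(nx) dx = ∫_0^π cos²(nx) dx = π/2; for n ≠ n', ∫_0^π sin(nx)sin(n'x) dx = ∫_0^π cos(nx)cos(n'x) dx = 0; and by product-to-sum, ∫_0^π sin(nx)cos(n'x) dx = ½∫_0^π [sin((n+n')x) + sin((n−n')x)] dx, which is 0 when n+n' is even and 2n/(n²−n'²) when n+n' is odd (it need not vanish on (0, π)). For the constant mode: ∫_0^π 1 dx = π, ∫_0^π cos(nx) dx = 0, ∫_0^π sin(nx) dx = (1−(−1)^n)/n.
  u² squared terms: (-3)²·∫1 dx = 9·π = 9*π;  (-2)²·∫sin(5x)² dx = 4·π/2 = 2*π.
  u² cross terms: 2·(-3)·(-2)·∫1·sin(5x) dx = 12·(2/5) = 24/5.
  So ∫_0^π u² dx = 9*π + 2*π + 24/5 = 24/5 + 11*π.
  (u')² squared terms: (-10)²·∫cos(5x)² dx = 100·π/2 = 50*π.
  So ∫_0^π (u')² dx = 50*π.
||u||_{H^1}^2 = (24/5 + 11*π) + (50*π) = 24/5 + 61*π.


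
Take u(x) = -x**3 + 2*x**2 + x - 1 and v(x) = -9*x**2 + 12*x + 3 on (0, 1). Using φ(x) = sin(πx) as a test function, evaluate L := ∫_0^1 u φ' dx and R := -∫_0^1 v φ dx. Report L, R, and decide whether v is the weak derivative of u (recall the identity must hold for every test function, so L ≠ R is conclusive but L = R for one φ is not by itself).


LHS = -3/π - 12/π^3, RHS = -9/π - 36/π^3. No, v is not the weak derivative of u.

u(x) = -x**3 + 2*x**2 + x - 1, classical derivative u'(x) = -3*x**2 + 4*x + 1.
φ(x) = sin(πx), so φ'(x) = π*cos(π*x).
Note φ(0) = φ(1) = 0, so the boundary term u·φ vanishes.
LHS = ∫_0^1 u(x) φ'(x) dx = ∫_0^1 (-π*x^3*cos(π*x) + 2*π*x^2*cos(π*x) + π*x*cos(π*x) - π*cos(π*x)) dx. Term by term:
  ∫_0^1 -π*cos(π*x) dx = 0;  ∫_0^1 π*x*cos(π*x) dx = -2/π;  ∫_0^1 -π*x^3*cos(π*x) dx = -12/π^3 + 3/π;
  ∫_0^1 2*π*x^2*cos(π*x) dx = -4/π.
Sum: 0 − 2/π + -12/π^3 + 3/π − 4/π = -3/π - 12/π^3.
So LHS = -3/π - 12/π^3.
∫_0^1 v(x) φ(x) dx = ∫_0^1 (-9*x^2*sin(π*x) + 12*x*sin(π*x) + 3*sin(π*x)) dx. Term by term:
  ∫_0^1 3*sin(π*x) dx = 6/π;  ∫_0^1 -9*x^2*sin(π*x) dx = -9/π + 36/π^3;  ∫_0^1 12*x*sin(π*x) dx = 12/π.
Sum: 6/π + -9/π + 36/π^3 + 12/π = 36/π^3 + 9/π.
So RHS = -∫_0^1 v(x) φ(x) dx = -9/π - 36/π^3.
LHS − RHS = 24/π^3 + 6/π ≠ 0, so the identity fails.
(For a valid weak derivative the identity must hold for EVERY test function, in particular this one. The failure shows v is NOT the weak derivative of u.)
Correct weak derivative would be u'(x) = -3*x**2 + 4*x + 1.


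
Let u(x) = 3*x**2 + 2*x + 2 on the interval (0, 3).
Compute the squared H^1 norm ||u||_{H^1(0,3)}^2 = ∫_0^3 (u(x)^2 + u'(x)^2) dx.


||u||_{H^1}^2 = 6582/5

The H^1 norm (squared) on an interval (0, L) is
  ||u||_{H^1}^2 = ∫_0^L u(x)^2 dx + ∫_0^L u'(x)^2 dx.
Compute u'(x) = 6*x + 2.
Then u(x)^2 = 9*x**4 + 12*x**3 + 16*x**2 + 8*x + 4 and u'(x)^2 = 36*x**2 + 24*x + 4.
Integrate each monomial from 0 to 3 using ∫_0^3 c·x^n dx = c·3^(n+1)/(n+1):
  ∫_0^3 u(x)^2 dx = ∫_0^3 (9*x^4 + 12*x^3 + 16*x^2 + 8*x + 4) dx. Term by term:
    ∫_0^3 9*x^4 dx = 2187/5;  ∫_0^3 12*x^3 dx = 243;  ∫_0^3 16*x^2 dx = 144;
    ∫_0^3 8*x dx = 36;  ∫_0^3 4 dx = 12.
  Sum: 2187/5 + 243 + 144 + 36 + 12 = 4362/5.
  ∫_0^3 u'(x)^2 dx = ∫_0^3 (36*x^2 + 24*x + 4) dx. Term by term:
    ∫_0^3 36*x^2 dx = 324;  ∫_0^3 24*x dx = 108;  ∫_0^3 4 dx = 12.
  Sum: 324 + 108 + 12 = 444.
Adding: ||u||_{H^1}^2 = 4362/5 + 444 = 6582/5.


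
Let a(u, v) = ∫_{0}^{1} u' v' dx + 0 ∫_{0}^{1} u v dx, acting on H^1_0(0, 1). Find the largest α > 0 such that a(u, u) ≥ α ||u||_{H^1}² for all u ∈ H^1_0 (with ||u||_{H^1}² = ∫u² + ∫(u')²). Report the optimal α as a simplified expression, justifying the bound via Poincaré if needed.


α = π^2/(1 + π^2)

Coercivity of a(·,·) on H^1_0(0, 1) means a(u, u) ≥ α ||u||_{H^1}² for every u ∈ H^1_0.
The interval has length L = 1, and Poincaré/coercivity depend only on L. Here a(u, u) = ∫(u')² + (0)·∫u².
Here c = 0, so a(u,u) = ∫(u')² alone. The condition a(u,u) ≥ α||u||_{H^1}² reads (1−α)∫(u')² ≥ (α−c)∫u². Any admissible α is ≤ 1 (rapidly oscillating u have ∫u²/∫(u')² → 0), and α = 1 would force 0 ≥ (1−c)∫u², impossible since c < 1; so 1−α > 0. By the sharp Poincaré inequality on H^1_0 of an interval of length L, ∫(u')² ≥ (π/L)²∫u² with equality for the first sine mode sin(π(x−x₀)/L) (x₀ the left endpoint), so the inequality holds for all u iff (1−α)(π/L)² ≥ α − c, i.e. α ≤ ((π/L)² + c)/((π/L)² + 1) = (1 + c(L/π)²)/(1 + (L/π)²). (Direct route, valid since c ≤ 0: Poincaré gives c∫u² ≥ c(L/π)²∫(u')², so a(u,u) ≥ (1 + c(L/π)²)∫(u')², while ||u||_{H^1}² ≤ (1 + (L/π)²)∫(u')²; dividing yields the same α.) With (π/L)² = π^2 and c = 0, the largest admissible constant is α = ((π/L)² + c)/((π/L)² + 1).
Simplifying, α = π^2/(1 + π^2).


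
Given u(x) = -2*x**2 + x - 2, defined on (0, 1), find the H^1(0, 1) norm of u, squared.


||u||_{H^1}^2 = 107/15

The H^1 norm (squared) on an interval (0, L) is
  ||u||_{H^1}^2 = ∫_0^L u(x)^2 dx + ∫_0^L u'(x)^2 dx.
Compute u'(x) = 1 - 4*x.
Then u(x)^2 = 4*x**4 - 4*x**3 + 9*x**2 - 4*x + 4 and u'(x)^2 = 16*x**2 - 8*x + 1.
Integrate each monomial from 0 to 1 using ∫_0^1 c·x^n dx = c·1^(n+1)/(n+1):
  ∫_0^1 u(x)^2 dx = ∫_0^1 (4*x^4 - 4*x^3 + 9*x^2 - 4*x + 4) dx. Term by term:
    ∫_0^1 4*x^4 dx = 4/5;  ∫_0^1 -4*x^3 dx = -1;  ∫_0^1 9*x^2 dx = 3;
    ∫_0^1 -4*x dx = -2;  ∫_0^1 4 dx = 4.
  Sum: 4/5 − 1 + 3 − 2 + 4 = 24/5.
  ∫_0^1 u'(x)^2 dx = ∫_0^1 (16*x^2 - 8*x + 1) dx. Term by term:
    ∫_0^1 16*x^2 dx = 16/3;  ∫_0^1 -8*x dx = -4;  ∫_0^1 1 dx = 1.
  Sum: 16/3 − 4 + 1 = 7/3.
Adding: ||u||_{H^1}^2 = 24/5 + 7/3 = 107/15.


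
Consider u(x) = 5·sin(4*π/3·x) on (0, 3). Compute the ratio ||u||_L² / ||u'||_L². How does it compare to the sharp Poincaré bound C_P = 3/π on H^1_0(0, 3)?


||u||_L² / ||u'||_L² = 3/(4*π) < C_P = 3/π.

u(x) = 5·sin(4*π/3·x), so u'(x) = 20*π*cos(4*π*x/3)/3.
Writing u(x) = A·sin(kπx/L) with A = 5 and k = 4, use ∫_0^L sin²(kπx/L) dx = L/2 and ∫_0^L cos²(kπx/L) dx = L/2.
u² = 25·sin²(4*π/3·x) and (u')² = 400*π^2/9·cos²(4*π/3·x), and each of sin², cos² integrates to L/2 = 3/2 over (0, 3).
∫_0^3 u² dx = 75/2, so ||u||_L² = 5*sqrt(6)/2.
∫_0^3 (u')² dx = 200*π^2/3, so ||u'||_L² = 10*sqrt(6)*π/3.
Ratio ||u||_L² / ||u'||_L² = 3/(4*π).
Sharp Poincaré constant on H^1_0(0, 3) is C_P = L/π = 3/π, achieved by sin(π/3·x).
This is the k = 4 harmonic; the ratio L/(kπ) is strictly less than C_P = L/π, consistent with the sharp inequality ||u||_L² ≤ C_P ||u'||_L².


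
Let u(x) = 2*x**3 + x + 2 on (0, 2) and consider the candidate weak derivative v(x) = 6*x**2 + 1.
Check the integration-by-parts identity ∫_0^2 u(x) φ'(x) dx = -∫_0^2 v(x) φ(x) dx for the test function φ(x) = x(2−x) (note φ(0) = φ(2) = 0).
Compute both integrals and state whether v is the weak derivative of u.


LHS = -164/15, RHS = -164/15. Yes, v = u' weakly.

u(x) = 2*x**3 + x + 2, classical derivative u'(x) = 6*x**2 + 1.
φ(x) = x(2−x), so φ'(x) = 2 - 2*x.
Note φ(0) = φ(2) = 0, so the boundary term u·φ vanishes.
LHS = ∫_0^2 u(x) φ'(x) dx = ∫_0^2 (-4*x^4 + 4*x^3 - 2*x^2 - 2*x + 4) dx. Term by term:
  ∫_0^2 -4*x^4 dx = -128/5;  ∫_0^2 4*x^3 dx = 16;  ∫_0^2 -2*x^2 dx = -16/3;
  ∫_0^2 -2*x dx = -4;  ∫_0^2 4 dx = 8.
Sum: -128/5 + 16 − 16/3 − 4 + 8 = -164/15.
So LHS = -164/15.
∫_0^2 v(x) φ(x) dx = ∫_0^2 (-6*x^4 + 12*x^3 - x^2 + 2*x) dx. Term by term:
  ∫_0^2 -6*x^4 dx = -192/5;  ∫_0^2 12*x^3 dx = 48;  ∫_0^2 -x^2 dx = -8/3;
  ∫_0^2 2*x dx = 4.
Sum: -192/5 + 48 − 8/3 + 4 = 164/15.
So RHS = -∫_0^2 v(x) φ(x) dx = -164/15.
LHS = RHS, so the identity holds for this test φ.
Moreover u is smooth here and v(x) = u'(x) = 6*x**2 + 1 pointwise, so the identity holds for every test function. Hence v is the weak derivative of u.


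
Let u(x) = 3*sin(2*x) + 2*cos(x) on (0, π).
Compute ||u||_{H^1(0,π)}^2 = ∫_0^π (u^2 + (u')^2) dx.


||u||_{H^1(0,π)}^2 = 32 + 53*π/2

u'(x) = -2*sin(x) + 6*cos(2*x).
Expand u² and (u')² and integrate term by term on (0, π), using: for integers n ≥ 1, ∫_0^π sin²(nx) dx = ∫_0^π cos²(nx) dx = π/2; for n ≠ n', ∫_0^π sin(nx)sin(n'x) dx = ∫_0^π cos(nx)cos(n'x) dx = 0; and by product-to-sum, ∫_0^π sin(nx)cos(n'x) dx = ½∫_0^π [sin((n+n')x) + sin((n−n')x)] dx, which is 0 when n+n' is even and 2n/(n²−n'²) when n+n' is odd (it need not vanish on (0, π)).
  u² squared terms: (2)²·∫cos(x)² dx = 4·π/2 = 2*π;  (3)²·∫sin(2x)² dx = 9·π/2 = 9*π/2.
  u² cross terms: 2·(2)·(3)·∫cos(x)·sin(2x) dx = 12·(4/3) = 16.
  So ∫_0^π u² dx = 2*π + 9*π/2 + 16 = 16 + 13*π/2.
  (u')² squared terms: (-2)²·∫sin(x)² dx = 4·π/2 = 2*π;  (6)²·∫cos(2x)² dx = 36·π/2 = 18*π.
  (u')² cross terms: 2·(-2)·(6)·∫sin(x)·cos(2x) dx = -24·(-2/3) = 16.
  So ∫_0^π (u')² dx = 2*π + 18*π + 16 = 16 + 20*π.
||u||_{H^1}^2 = (16 + 13*π/2) + (16 + 20*π) = 32 + 53*π/2.


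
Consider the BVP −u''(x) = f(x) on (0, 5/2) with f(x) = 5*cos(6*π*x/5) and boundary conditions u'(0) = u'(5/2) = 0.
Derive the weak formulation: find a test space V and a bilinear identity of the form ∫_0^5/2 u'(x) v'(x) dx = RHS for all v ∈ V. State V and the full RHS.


V = H^1(0, 5/2) (no boundary constraint on v; u is determined up to an additive constant); weak form: ∫_0^5/2 u'v' dx = ∫_0^5/2 (5*cos(6*π*x/5)) v dx for all v ∈ V.

Multiply both sides by a test function v and integrate from 0 to 5/2:
  ∫_0^5/2 −u''(x) v(x) dx = ∫_0^5/2 f(x) v(x) dx.
Integrate the LHS by parts once:
  ∫_0^5/2 −u'' v dx = −[u'(x) v(x)]_0^5/2 + ∫_0^5/2 u'(x) v'(x) dx.
Thus ∫_0^5/2 u'(x) v'(x) dx = ∫_0^5/2 f(x) v(x) dx + [u'(x) v(x)]_0^5/2.
Choose V so that boundary terms are either known or forced to vanish.
u has homogeneous Neumann: u'(0) = u'(5/2) = 0. So [u' v]_0^5/2 = 0·v(5/2) − 0·v(0) = 0 for any v; take V = H^1(0, 5/2).
Weak formulation: find u (satisfying any essential BC) such that ∫_0^5/2 u'(x) v'(x) dx = ∫_0^5/2 f v dx for all v ∈ V (homogeneous Neumann, so boundary terms vanish).
Substituting f(x) = 5*cos(6*π*x/5), the right-hand side is ∫_0^5/2 (5*cos(6*π*x/5)) v dx.
Compatibility check (pure Neumann): taking v ≡ 1 ∈ V gives 0 = ∫_0^5/2 f dx + (0) − (0), i.e. ∫_0^5/2 f dx must equal u'(0) − u'(5/2) = 0. Indeed ∫_0^5/2 (5*cos(6*π*x/5)) dx = 0, so the data are compatible. The solution is then unique only up to an additive constant (fix it e.g. by requiring ∫_0^5/2 u dx = 0).


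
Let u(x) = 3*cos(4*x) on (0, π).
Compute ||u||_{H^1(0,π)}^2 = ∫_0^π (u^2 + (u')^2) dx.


||u||_{H^1(0,π)}^2 = 153*π/2

u'(x) = -12*sin(4*x).
Expand u² and (u')² and integrate term by term on (0, π), using: for integers n ≥ 1, ∫_0^π sin²(nx) dx = ∫_0^π cos²(nx) dx = π/2; for n ≠ n', ∫_0^π sin(nx)sin(n'x) dx = ∫_0^π cos(nx)cos(n'x) dx = 0; and by product-to-sum, ∫_0^π sin(nx)cos(n'x) dx = ½∫_0^π [sin((n+n')x) + sin((n−n')x)] dx, which is 0 when n+n' is even and 2n/(n²−n'²) when n+n' is odd (it need not vanish on (0, π)).
  u² squared terms: (3)²·∫cos(4x)² dx = 9·π/2 = 9*π/2.
  So ∫_0^π u² dx = 9*π/2.
  (u')² squared terms: (-12)²·∫sin(4x)² dx = 144·π/2 = 72*π.
  So ∫_0^π (u')² dx = 72*π.
||u||_{H^1}^2 = (9*π/2) + (72*π) = 153*π/2.


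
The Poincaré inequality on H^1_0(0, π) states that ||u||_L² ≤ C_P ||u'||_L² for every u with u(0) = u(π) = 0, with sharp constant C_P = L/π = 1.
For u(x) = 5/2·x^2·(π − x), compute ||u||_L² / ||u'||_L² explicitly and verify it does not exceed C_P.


||u||_L² / ||u'||_L² = sqrt(14)*π/14 < C_P = 1.

u(x) = 5/2·x^2·(π − x), so u'(x) = 5*x*(-3*x + 2*π)/2.
u(x) = 5/2·x^2·(π − x) vanishes at x = 0 and x = π, so u ∈ H^1_0(0, π). Differentiate via the product rule and integrate the resulting polynomials term by term.
  ∫_0^π u² dx = ∫_0^π (25*x^6/4 - 25*π*x^5/2 + 25*π^2*x^4/4) dx. Term by term:
    ∫_0^π 25*x^6/4 dx = 25*π^7/28;  ∫_0^π -25*π*x^5/2 dx = -25*π^7/12;  ∫_0^π 25*π^2*x^4/4 dx = 5*π^7/4.
  Sum: 25*π^7/28 − 25*π^7/12 + 5*π^7/4 = 5*π^7/84.
  ∫_0^π (u')² dx = ∫_0^π (225*x^4/4 - 75*π*x^3 + 25*π^2*x^2) dx. Term by term:
    ∫_0^π 225*x^4/4 dx = 45*π^5/4;  ∫_0^π -75*π*x^3 dx = -75*π^5/4;  ∫_0^π 25*π^2*x^2 dx = 25*π^5/3.
  Sum: 45*π^5/4 − 75*π^5/4 + 25*π^5/3 = 5*π^5/6.
∫_0^π u² dx = 5*π^7/84, so ||u||_L² = sqrt(105)*π^(7/2)/42.
∫_0^π (u')² dx = 5*π^5/6, so ||u'||_L² = sqrt(30)*π^(5/2)/6.
Ratio ||u||_L² / ||u'||_L² = sqrt(14)*π/14.
Sharp Poincaré constant on H^1_0(0, π) is C_P = L/π = 1, achieved by sin(x).
A polynomial bump cannot attain the sharp Poincaré constant (only the first sine eigenfunction does), so the ratio is strictly less than C_P, consistent with ||u||_L² ≤ C_P ||u'||_L².


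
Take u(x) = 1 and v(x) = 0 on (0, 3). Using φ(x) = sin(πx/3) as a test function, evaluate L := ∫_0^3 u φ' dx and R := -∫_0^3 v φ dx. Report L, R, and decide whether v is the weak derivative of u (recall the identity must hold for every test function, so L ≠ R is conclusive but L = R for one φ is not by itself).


LHS = 0, RHS = 0. Yes, v = u' weakly.

u(x) = 1, classical derivative u'(x) = 0.
φ(x) = sin(πx/3), so φ'(x) = π*cos(π*x/3)/3.
Note φ(0) = φ(3) = 0, so the boundary term u·φ vanishes.
LHS = ∫_0^3 u(x) φ'(x) dx = ∫_0^3 (π*cos(π*x/3)/3) dx. Term by term:
  ∫_0^3 π*cos(π*x/3)/3 dx = 0.
So LHS = 0.
∫_0^3 v(x) φ(x) dx = ∫_0^3 (0) dx. Term by term:
  ∫_0^3 0 dx = 0.
So RHS = -∫_0^3 v(x) φ(x) dx = 0.
LHS = RHS, so the identity holds for this test φ.
Moreover u is smooth here and v(x) = u'(x) = 0 pointwise, so the identity holds for every test function. Hence v is the weak derivative of u.
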